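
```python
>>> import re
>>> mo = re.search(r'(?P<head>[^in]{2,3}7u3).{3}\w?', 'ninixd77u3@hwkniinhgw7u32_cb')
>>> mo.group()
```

'xd77u3@hwk'

The match spans [4:14] → 'xd77u3@hwk'.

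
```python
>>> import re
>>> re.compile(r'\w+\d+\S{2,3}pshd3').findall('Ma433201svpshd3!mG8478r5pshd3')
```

['Ma433201svpshd3', 'mG8478r5pshd3']

Pattern: one or more of a word character, then one or more of a digit; then 2 to 3 of a non-whitespace character, then the literal 'psh', then the literal 'd3'.
Walking the string: at [0:15] → 'Ma433201svpshd3'; at [16:29] → 'mG8478r5pshd3'.
`findall` yields the raw match text (2 of them) because the pattern has no groups.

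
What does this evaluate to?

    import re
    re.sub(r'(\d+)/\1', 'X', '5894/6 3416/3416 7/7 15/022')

`\1` has to match the exact text group 1 already captured.
Matches: at [7:16] → '3416/3416'; at [17:20] → '7/7'.
`sub` substitutes 'X' at each match site.

'5894/6 X X 15/022'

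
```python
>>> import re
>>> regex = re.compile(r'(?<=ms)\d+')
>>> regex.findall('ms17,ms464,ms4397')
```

Lookahead/lookbehind check context without consuming it, so the matched span excludes the asserted characters.
`findall` yields the raw match text (3 of them) because the pattern has no groups.

['17', '464', '4397']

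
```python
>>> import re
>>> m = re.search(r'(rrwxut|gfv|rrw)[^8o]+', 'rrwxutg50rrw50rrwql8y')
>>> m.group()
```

'rrwxutg50rrw50rrwql'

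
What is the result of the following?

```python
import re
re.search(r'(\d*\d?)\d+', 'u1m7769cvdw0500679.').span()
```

(1, 2)

This matches zero or more of a digit, then optionally a digit (captured); then one or more of a digit.
`search` walks the string left to right and returns the first match it finds.
The match spans [1:2] → '1'.
Captured: group 1 = ''.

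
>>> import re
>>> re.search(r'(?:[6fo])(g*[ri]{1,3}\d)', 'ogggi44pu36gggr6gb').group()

'ogggi4'

Pattern: one of [6fo] (non-capturing group); then zero or more of a literal 'g', then 1 to 3 of one of [ri], then a digit (captured).
`search` walks the string left to right and returns the first match it finds.
The match spans [0:6] → 'ogggi4'.
Captured: group 1 = 'gggi4'.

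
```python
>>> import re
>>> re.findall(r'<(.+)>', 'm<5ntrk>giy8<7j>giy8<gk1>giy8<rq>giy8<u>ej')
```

['5ntrk>giy8<7j>giy8<gk1>giy8<rq>giy8<u']

Walking the string: at [1:40] match '<5ntrk>giy8<7j>giy8<gk1>giy8<rq>giy8<u>', group 1 = '5ntrk>giy8<7j>giy8<gk1>giy8<rq>giy8<u'.
Because there's exactly one group, `findall` drops the full match and keeps group 1 from the one hit.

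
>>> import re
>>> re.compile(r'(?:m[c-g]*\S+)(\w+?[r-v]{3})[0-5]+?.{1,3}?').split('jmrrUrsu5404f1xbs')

This matches the literal 'm', then zero or more of a character in [c-g], then one or more of a non-whitespace character (non-capturing group); then one or more of a word character (lazy), then exactly 3 of a character in [r-v] (captured); then one or more of a character in [0-5] (lazy), then 1 to 3 of any character (lazy).
A non-greedy quantifier consumes as few characters as it can — just enough that the remainder of the pattern still matches from where it stops; whatever follows it matches normally.
Matches to split on: at [1:10] → 'mrrUrsu54'.
The group in the pattern means `split` returns the separators' captures alongside the pieces.

['j', 'Ursu', '04f1xbs']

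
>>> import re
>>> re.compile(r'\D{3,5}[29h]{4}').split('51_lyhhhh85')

Pattern: 3 to 5 of a non-digit; then exactly 4 of one of [29h].
The string is cut at each match, leaving 2 pieces.

['51', '85']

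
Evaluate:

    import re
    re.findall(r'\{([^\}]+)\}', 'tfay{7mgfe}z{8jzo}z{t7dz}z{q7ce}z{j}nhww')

Scanning left to right: at [4:11] match '{7mgfe}', group 1 = '7mgfe'; at [12:18] match '{8jzo}', group 1 = '8jzo'; at [19:25] match '{t7dz}', group 1 = 't7dz'; at [26:32] match '{q7ce}', group 1 = 'q7ce'; at [33:36] match '{j}', group 1 = 'j'.
`findall` collects group 1 from each match (5 total).

['7mgfe', '8jzo', 't7dz', 'q7ce', 'j']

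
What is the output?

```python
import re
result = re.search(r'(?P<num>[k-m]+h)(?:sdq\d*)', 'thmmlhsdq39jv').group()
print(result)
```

Pattern: one or more of a character in [k-m], then a literal 'h' (captured as 'num'); then the literal 'sdq', then zero or more of a digit (non-capturing group).
The match spans [2:11] → 'mmlhsdq39'.

mmlhsdq39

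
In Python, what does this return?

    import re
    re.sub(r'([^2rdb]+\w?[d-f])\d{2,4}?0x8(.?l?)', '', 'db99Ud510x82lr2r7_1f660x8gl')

This matches one or more of any character except [2rdb], then optionally a word character, then a character in [d-f] (captured); then 2 to 4 of a digit (lazy), then the literal '0x', then a literal '8'; then optionally any character, then optionally a literal 'l' (captured).
Matches: at [2:13] → '99Ud510x82l'; at [16:27] → '7_1f660x8gl'.
Each match is replaced by ''.

'dbr2r'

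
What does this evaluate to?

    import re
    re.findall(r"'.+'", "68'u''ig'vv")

["'u''ig'"]

Scanning left to right: at [2:9] → "'u''ig'".
With no groups in the pattern, `findall` gives back each whole match — 1 here.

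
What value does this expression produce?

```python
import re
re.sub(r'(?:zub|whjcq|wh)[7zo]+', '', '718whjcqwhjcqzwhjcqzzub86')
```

'718whjcqub86'

`sub` substitutes '' at each match site.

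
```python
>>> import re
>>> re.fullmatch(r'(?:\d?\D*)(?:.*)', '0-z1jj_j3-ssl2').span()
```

(0, 14)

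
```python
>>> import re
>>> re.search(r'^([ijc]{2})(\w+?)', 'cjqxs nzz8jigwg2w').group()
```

'cjq'

Because the quantifier is non-greedy, it stops expanding at the earliest point where the rest of the pattern can succeed.
The match spans [0:3] → 'cjq'.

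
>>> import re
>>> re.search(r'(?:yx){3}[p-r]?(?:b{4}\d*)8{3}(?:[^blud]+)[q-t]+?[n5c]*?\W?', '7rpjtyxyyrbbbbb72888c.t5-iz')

Pattern: the literal 'yx' repeated 3 times, then optionally a character in [p-r]; then exactly 4 of a literal 'b', then zero or more of a digit (non-capturing group); then exactly 3 of a literal '8'; then one or more of any character except [blud] (non-capturing group); then one or more of a character in [q-t] (lazy), then zero or more of one of [n5c] (lazy), then optionally a non-word character.
Here the pattern never matches, so the call returns None.

None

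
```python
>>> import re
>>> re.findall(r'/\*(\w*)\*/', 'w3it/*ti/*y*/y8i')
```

['y']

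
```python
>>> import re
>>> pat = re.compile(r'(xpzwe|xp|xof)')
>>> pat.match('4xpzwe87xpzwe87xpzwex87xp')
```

None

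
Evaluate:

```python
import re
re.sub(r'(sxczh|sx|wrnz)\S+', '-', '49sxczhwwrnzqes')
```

Matches: at [2:15] → 'sxczhwwrnzqes'.
Each match is replaced by '-'.

'49-'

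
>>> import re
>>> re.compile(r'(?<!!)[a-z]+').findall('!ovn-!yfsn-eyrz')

`(?!…)`/`(?<!…)` only lets a position through if the neighbouring text does NOT match; no characters are consumed.
Scanning left to right: at [2:4] → 'vn'; at [7:10] → 'fsn'; at [11:15] → 'eyrz'.
Since nothing is captured, `findall` lists the 3 matched substrings directly.

['vn', 'fsn', 'eyrz']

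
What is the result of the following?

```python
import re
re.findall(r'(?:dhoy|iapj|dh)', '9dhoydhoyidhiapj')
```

['dhoy', 'dhoy', 'dh', 'iapj']

The regex engine tests alternatives in the order written; an earlier branch that matches wins even if a later one would match more.
Matches: at [1:5] → 'dhoy'; at [5:9] → 'dhoy'; at [10:12] → 'dh'; at [12:16] → 'iapj'.
`findall` yields the raw match text (4 of them) because the pattern has no groups.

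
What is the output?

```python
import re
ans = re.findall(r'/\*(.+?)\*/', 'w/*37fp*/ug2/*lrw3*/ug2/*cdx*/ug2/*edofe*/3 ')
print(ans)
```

A non-greedy quantifier consumes as few characters as it can — just enough that the remainder of the pattern still matches from where it stops; whatever follows it matches normally.
Scanning left to right: at [1:9] match '/*37fp*/', group 1 = '37fp'; at [12:20] match '/*lrw3*/', group 1 = 'lrw3'; at [23:30] match '/*cdx*/', group 1 = 'cdx'; at [33:42] match '/*edofe*/', group 1 = 'edofe'.
With a single group, `findall` returns only what that group captured — 4 items.

['37fp', 'lrw3', 'cdx', 'edofe']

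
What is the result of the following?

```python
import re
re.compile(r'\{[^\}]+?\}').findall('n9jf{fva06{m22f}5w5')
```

`findall` yields the raw match text (1 of them) because the pattern has no groups.

['{fva06{m22f}']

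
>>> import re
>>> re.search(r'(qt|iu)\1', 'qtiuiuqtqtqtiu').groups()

The match spans [2:6] → 'iuiu'.
Captured: group 1 = 'iu'.

('iu',)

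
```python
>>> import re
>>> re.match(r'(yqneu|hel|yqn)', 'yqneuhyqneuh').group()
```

'yqneu'

`|` is ordered: at each position the engine commits to the first alternative that works.
`re.match` won't scan ahead — the pattern has to work from the very first character.
The match spans [0:5] → 'yqneu'.
Captured: group 1 = 'yqneu'.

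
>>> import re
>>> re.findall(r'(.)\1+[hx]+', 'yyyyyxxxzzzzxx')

After group 1 captures some text, `\1` only succeeds where that same text appears again.
Because there's exactly one group, `findall` drops the full match and keeps group 1 from each hit.

['y', 'z']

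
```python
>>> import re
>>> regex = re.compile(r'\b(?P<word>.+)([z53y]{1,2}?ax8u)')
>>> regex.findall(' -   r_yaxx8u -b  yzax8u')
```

[('r_yaxx8u -b  y', 'zax8u')]

This matches a word boundary (`\b`, zero-width); then one or more of any character (captured as 'word'); then 1 to 2 of one of [z53y] (lazy), then the literal 'ax', then the literal '8u' (captured).
`findall` packs the 2 group values into a tuple for every match.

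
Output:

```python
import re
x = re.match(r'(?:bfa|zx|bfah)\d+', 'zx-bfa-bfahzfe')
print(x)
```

None

`match` is anchored at position 0; if the pattern doesn't fit there, it returns None.
Here the pattern fails at index 0, so the call returns None.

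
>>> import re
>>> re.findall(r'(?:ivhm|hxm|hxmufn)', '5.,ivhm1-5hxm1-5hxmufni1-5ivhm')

['ivhm', 'hxm', 'hxm', 'ivhm']

Alternation tries branches left to right and keeps the first one that lets the overall match succeed at that position.
Scanning left to right: at [3:7] → 'ivhm'; at [10:13] → 'hxm'; at [16:19] → 'hxm'; at [26:30] → 'ivhm'.
Since nothing is captured, `findall` lists the 4 matched substrings directly.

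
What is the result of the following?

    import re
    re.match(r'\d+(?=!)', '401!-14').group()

Lookahead/lookbehind check context without consuming it, so the matched span excludes the asserted characters.
With `match`, the pattern is implicitly anchored at the beginning.
The match spans [0:3] → '401'.

'401'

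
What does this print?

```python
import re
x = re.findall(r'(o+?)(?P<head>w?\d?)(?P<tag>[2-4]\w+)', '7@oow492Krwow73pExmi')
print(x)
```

This matches one or more of a literal 'o' (lazy) (captured); then optionally a literal 'w', then optionally a digit (captured as 'head'); then a character in [2-4], then one or more of a word character (captured as 'tag').
Scanning left to right: at [2:20] match 'oow492Krwow73pExmi', groups = ('oo', 'w', '492Krwow73pExmi').
With 3 capturing groups, `findall` returns a 3-tuple per match.

[('oo', 'w', '492Krwow73pExmi')]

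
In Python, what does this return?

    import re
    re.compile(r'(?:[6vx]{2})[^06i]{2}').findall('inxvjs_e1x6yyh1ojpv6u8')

['xvjs', 'x6yy', 'v6u8']

The pattern matches exactly 2 of one of [6vx] (non-capturing group); then exactly 2 of any character except [06i].
Walking the string: at [2:6] → 'xvjs'; at [9:13] → 'x6yy'; at [18:22] → 'v6u8'.
Since nothing is captured, `findall` lists the 3 matched substrings directly.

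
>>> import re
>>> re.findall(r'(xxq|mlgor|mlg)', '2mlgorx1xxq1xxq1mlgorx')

`|` is ordered: at each position the engine commits to the first alternative that works.
`findall` collects group 1 from each match (4 total).

['mlgor', 'xxq', 'xxq', 'mlgor']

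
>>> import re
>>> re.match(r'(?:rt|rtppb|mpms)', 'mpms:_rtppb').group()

'mpms'

`re.match` won't scan ahead — the pattern has to work from the very first character.
The match spans [0:4] → 'mpms'.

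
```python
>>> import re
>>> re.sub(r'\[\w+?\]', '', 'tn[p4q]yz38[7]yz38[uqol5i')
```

'tnyz38yz38[uqol5i'

Matches: at [2:7] → '[p4q]'; at [11:14] → '[7]'.
Every occurrence is swapped for ''.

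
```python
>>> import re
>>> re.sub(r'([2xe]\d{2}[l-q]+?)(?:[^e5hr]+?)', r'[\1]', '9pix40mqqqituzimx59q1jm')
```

The pattern matches one of [2xe], then exactly 2 of a digit, then one or more of a character in [l-q] (lazy) (captured); then one or more of any character except [e5hr] (lazy) (non-capturing group).
Lazy quantifiers expand one character at a time until the remainder of the pattern can match.
Matches: at [3:8] → 'x40mq'; at [16:21] → 'x59q1'.
Each match is replaced using the text its own group 1 captured.

'9pi[x40m]qqituzim[x59q]jm'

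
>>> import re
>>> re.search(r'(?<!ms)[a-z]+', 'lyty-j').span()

A negative assertion filters positions out without eating any characters.
`re.search` tries every starting position until one works.
The match spans [0:4] → 'lyty'.

(0, 4)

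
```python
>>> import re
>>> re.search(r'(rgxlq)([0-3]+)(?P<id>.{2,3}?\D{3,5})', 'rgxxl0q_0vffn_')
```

None

Here nothing in the string fits, so the call returns None.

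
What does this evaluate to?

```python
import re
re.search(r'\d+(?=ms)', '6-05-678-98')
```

None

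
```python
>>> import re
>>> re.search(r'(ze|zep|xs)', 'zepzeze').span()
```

Alternation tries branches left to right and keeps the first one that lets the overall match succeed at that position.
Unlike `match`, `search` isn't anchored — it looks for the pattern anywhere in the string.
The match spans [0:2] → 'ze'.
Captured: group 1 = 'ze'.

(0, 2)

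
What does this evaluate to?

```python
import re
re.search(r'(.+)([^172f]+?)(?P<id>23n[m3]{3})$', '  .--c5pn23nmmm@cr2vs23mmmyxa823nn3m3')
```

Here the pattern never matches, so the call returns None.

None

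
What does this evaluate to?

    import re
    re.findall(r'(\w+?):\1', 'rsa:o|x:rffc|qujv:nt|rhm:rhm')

['rhm']

The backreference `\1` re-matches whatever the first group consumed, character for character.
Walking the string: at [21:28] match 'rhm:rhm', group 1 = 'rhm'.
`findall` collects group 1 from the one match (1 total).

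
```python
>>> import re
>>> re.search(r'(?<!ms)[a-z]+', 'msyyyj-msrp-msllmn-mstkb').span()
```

The negative lookaround is zero-width — it rules out positions where the adjacent text would match, without consuming anything.
The match spans [0:6] → 'msyyyj'.

(0, 6)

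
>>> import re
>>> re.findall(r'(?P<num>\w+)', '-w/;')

`findall` collects group 1 from the one match (1 total).

['w']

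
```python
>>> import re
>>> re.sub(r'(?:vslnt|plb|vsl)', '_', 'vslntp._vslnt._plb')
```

Alternation isn't longest-match — the leftmost alternative that fits at this position is chosen.
Matches: at [0:5] → 'vslnt'; at [8:13] → 'vslnt'; at [15:18] → 'plb'.
Every occurrence is swapped for '_'.

'_p.__.__'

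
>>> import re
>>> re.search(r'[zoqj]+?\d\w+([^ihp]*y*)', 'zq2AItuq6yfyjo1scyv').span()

The match spans [0:19] → 'zq2AItuq6yfyjo1scyv'.

(0, 19)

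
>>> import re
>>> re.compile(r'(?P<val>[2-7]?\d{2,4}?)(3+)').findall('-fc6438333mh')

[('6438', '333')]

Pattern: optionally a character in [2-7], then 2 to 4 of a digit (lazy) (captured as 'val'); then one or more of a literal '3' (captured).
A `+?`/`*?`/`{m,n}?` starts at its minimum and grows only as far as needed for what follows to match.
Walking the string: at [3:10] match '6438333', groups = ('6438', '333').
2 groups means the one result is a tuple of 2 captured strings — 1 here.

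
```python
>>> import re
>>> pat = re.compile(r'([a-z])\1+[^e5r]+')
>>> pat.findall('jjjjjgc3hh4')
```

After group 1 captures some text, `\1` only succeeds where that same text appears again.
Walking the string: at [0:11] match 'jjjjjgc3hh4', group 1 = 'j'.
`findall` collects group 1 from the one match (1 total).

['j']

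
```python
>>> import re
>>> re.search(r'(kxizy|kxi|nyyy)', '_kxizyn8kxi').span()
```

`|` is ordered: at each position the engine commits to the first alternative that works.
`re.search` scans for the first position where the pattern succeeds.
The match spans [1:6] → 'kxizy'.
Captured: group 1 = 'kxizy'.

(1, 6)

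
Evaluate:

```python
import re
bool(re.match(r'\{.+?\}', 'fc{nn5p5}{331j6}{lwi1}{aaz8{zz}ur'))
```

False

`match` is anchored at position 0; if the pattern doesn't fit there, it returns None.
Here position 0 doesn't satisfy it, so the call returns None, and `bool(None)` is False.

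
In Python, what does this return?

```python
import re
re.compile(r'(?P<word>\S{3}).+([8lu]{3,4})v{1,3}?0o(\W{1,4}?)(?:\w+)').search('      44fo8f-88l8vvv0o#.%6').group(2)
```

'8l8'

This matches exactly 3 of a non-whitespace character (captured as 'word'); then one or more of any character; then 3 to 4 of one of [8lu] (captured); then 1 to 3 of a literal 'v' (lazy), then the literal '0o'; then 1 to 4 of a non-word character (lazy) (captured); then one or more of a word character (non-capturing group).
`re.search` scans for the first position where the pattern succeeds.
The match spans [6:26] → '44fo8f-88l8vvv0o#.%6'.
Captured: group 1 = '44f', group 2 = '8l8', group 3 = '#.%'.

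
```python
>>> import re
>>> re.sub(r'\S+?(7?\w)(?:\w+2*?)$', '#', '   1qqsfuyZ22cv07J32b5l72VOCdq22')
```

'   #'

The pattern matches one or more of a non-whitespace character (lazy); then optionally the literal '7', then a word character (captured); then one or more of a word character, then zero or more of the literal '2' (lazy) (non-capturing group); then anchored at the end.
Matches: at [3:32] → '1qqsfuyZ22cv07J32b5l72VOCdq22'.
Every occurrence is swapped for '#'.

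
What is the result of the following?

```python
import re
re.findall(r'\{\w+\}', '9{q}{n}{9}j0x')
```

Matches: at [1:4] → '{q}'; at [4:7] → '{n}'; at [7:10] → '{9}'.
`findall` yields the raw match text (3 of them) because the pattern has no groups.

['{q}', '{n}', '{9}']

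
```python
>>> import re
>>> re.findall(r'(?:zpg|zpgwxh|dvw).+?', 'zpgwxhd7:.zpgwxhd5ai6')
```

['zpgw', 'zpgw']

The regex engine tests alternatives in the order written; an earlier branch that matches wins even if a later one would match more.
`findall` yields the raw match text (2 of them) because the pattern has no groups.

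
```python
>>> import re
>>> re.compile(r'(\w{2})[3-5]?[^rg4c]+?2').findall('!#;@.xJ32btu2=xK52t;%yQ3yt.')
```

This matches exactly 2 of a word character (captured); then optionally a character in [3-5], then one or more of any character except [rg4c] (lazy), then the literal '2'.
Because the quantifier is non-greedy, it stops expanding at the earliest point where the rest of the pattern can succeed.
Scanning left to right: at [5:13] match 'xJ32btu2', group 1 = 'xJ'; at [14:18] match 'xK52', group 1 = 'xK'.
Because there's exactly one group, `findall` drops the full match and keeps group 1 from each hit.

['xJ', 'xK']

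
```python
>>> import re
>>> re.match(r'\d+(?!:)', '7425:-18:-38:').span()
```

(0, 3)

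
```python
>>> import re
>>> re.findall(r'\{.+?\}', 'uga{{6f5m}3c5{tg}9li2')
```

`findall` yields the raw match text (2 of them) because the pattern has no groups.

['{{6f5m}', '{tg}']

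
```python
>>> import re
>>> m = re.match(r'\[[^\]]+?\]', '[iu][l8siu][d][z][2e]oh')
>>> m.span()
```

(0, 4)

`match` is anchored at position 0; if the pattern doesn't fit there, it returns None.
The match spans [0:4] → '[iu]'.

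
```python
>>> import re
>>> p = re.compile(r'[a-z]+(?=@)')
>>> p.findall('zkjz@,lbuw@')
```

The positive lookaround only admits positions where the adjacent text matches; those characters stay outside the span.
`findall` yields the raw match text (2 of them) because the pattern has no groups.

['zkjz', 'lbuw']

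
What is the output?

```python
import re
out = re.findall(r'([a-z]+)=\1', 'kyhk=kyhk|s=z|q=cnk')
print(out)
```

`\1` is not a pattern — it's the concrete string captured by group 1, re-applied verbatim.
Because there's exactly one group, `findall` drops the full match and keeps group 1 from the one hit.

['kyhk']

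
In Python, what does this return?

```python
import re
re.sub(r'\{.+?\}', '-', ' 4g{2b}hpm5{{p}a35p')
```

' 4g-hpm5-a35p'

The `?` after the quantifier makes it lazy — it takes as little as possible before letting the rest of the pattern try.
Matches: at [3:7] → '{2b}'; at [11:15] → '{{p}'.
`sub` substitutes '-' at each match site.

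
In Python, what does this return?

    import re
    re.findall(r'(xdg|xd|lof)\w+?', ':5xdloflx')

['xd']

Matches: at [2:5] match 'xdl', group 1 = 'xd'.
One capturing group, so `findall` returns just the captured substring from the one match — 1 in all.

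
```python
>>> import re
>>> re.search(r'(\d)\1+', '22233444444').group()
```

'222'

The backreference `\1` re-matches whatever the first group consumed, character for character.
Unlike `match`, `search` isn't anchored — it looks for the pattern anywhere in the string.
The match spans [0:3] → '222'.
Captured: group 1 = '2'.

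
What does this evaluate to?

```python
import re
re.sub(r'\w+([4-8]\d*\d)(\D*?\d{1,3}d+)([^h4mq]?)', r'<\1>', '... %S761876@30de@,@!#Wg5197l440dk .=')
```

Pattern: one or more of a word character; then a character in [4-8], then zero or more of a digit, then a digit (captured); then zero or more of a non-digit (lazy), then 1 to 3 of a digit, then one or more of a literal 'd' (captured); then optionally any character except [h4mq] (captured).
Matches: at [5:17] → 'S761876@30de'; at [22:34] → 'Wg5197l440dk'.
The replacement refers to a captured group, so each match is rewritten using its own captured text.

'... %<76>@,@!#<44> .='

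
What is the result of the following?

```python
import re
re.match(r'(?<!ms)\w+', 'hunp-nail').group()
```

A negative assertion filters positions out without eating any characters.
With `match`, the pattern is implicitly anchored at the beginning.
The match spans [0:4] → 'hunp'.

'hunp'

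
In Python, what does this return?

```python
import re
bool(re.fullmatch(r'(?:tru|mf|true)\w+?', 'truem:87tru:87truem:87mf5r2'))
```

`re.fullmatch` requires the pattern to consume the entire string.
Here the string isn't matched end-to-end, so the call returns None, and `bool(None)` is False.

False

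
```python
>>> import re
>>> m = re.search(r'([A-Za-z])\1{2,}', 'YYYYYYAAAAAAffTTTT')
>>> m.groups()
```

('Y',)

The match spans [0:6] → 'YYYYYY'.
Captured: group 1 = 'Y'.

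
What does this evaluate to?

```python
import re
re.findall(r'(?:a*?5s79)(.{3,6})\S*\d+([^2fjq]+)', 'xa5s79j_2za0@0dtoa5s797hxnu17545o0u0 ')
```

[('j_2za0', ' ')]

`findall` packs the 2 group values into a tuple for every match.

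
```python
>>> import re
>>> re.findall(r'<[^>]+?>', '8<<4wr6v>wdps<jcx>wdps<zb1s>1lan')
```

Walking the string: at [1:9] → '<<4wr6v>'; at [13:18] → '<jcx>'; at [22:28] → '<zb1s>'.
`findall` yields the raw match text (3 of them) because the pattern has no groups.

['<<4wr6v>', '<jcx>', '<zb1s>']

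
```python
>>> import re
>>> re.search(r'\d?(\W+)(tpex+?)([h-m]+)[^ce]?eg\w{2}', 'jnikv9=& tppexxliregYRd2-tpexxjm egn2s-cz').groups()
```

This matches optionally a digit; then one or more of a non-word character (captured); then the literal 'tpe', then one or more of the literal 'x' (lazy) (captured); then one or more of a character in [h-m] (captured); then optionally any character except [ce], then the literal 'eg', then exactly 2 of a word character.
Unlike `match`, `search` isn't anchored — it looks for the pattern anywhere in the string.
The match spans [23:37] → '2-tpexxjm egn2'.
Captured: group 1 = '-', group 2 = 'tpexx', group 3 = 'jm'.

('-', 'tpexx', 'jm')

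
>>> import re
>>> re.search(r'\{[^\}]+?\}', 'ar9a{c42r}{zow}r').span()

`search` walks the string left to right and returns the first match it finds.
The match spans [4:10] → '{c42r}'.

(4, 10)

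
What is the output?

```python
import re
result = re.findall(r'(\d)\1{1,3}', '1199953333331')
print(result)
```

`\1` is not a pattern — it's the concrete string captured by group 1, re-applied verbatim.
Walking the string: at [0:2] match '11', group 1 = '1'; at [2:5] match '999', group 1 = '9'; at [6:10] match '3333', group 1 = '3'; at [10:12] match '33', group 1 = '3'.
`findall` collects group 1 from each match (4 total).

['1', '9', '3', '3']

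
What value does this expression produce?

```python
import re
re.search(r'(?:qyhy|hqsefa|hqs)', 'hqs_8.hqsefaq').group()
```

The match spans [0:3] → 'hqs'.

'hqs'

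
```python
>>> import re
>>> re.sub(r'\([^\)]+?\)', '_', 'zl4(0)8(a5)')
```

Every occurrence is swapped for '_'.

'zl4_8_'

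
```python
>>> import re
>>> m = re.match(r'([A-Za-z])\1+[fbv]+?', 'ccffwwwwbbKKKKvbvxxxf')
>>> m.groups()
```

`\1` has to match the exact text group 1 already captured.
With `match`, the pattern is implicitly anchored at the beginning.
The match spans [0:3] → 'ccf'.
Captured: group 1 = 'c'.

('c',)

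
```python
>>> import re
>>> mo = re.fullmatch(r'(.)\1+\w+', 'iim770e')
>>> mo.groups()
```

('i',)

`\1` has to match the exact text group 1 already captured.
`re.fullmatch` is like wrapping the pattern in `^…$` (in single-line mode).
The match spans [0:7] → 'iim770e'.
Captured: group 1 = 'i'.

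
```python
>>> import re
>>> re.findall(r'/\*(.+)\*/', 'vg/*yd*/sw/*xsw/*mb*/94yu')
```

Scanning left to right: at [2:21] match '/*yd*/sw/*xsw/*mb*/', group 1 = 'yd*/sw/*xsw/*mb'.
`findall` collects group 1 from the one match (1 total).

['yd*/sw/*xsw/*mb']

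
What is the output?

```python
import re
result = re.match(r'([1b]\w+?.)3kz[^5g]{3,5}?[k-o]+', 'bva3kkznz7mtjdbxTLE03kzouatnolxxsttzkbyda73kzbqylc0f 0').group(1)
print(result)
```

This matches one of [1b], then one or more of a word character (lazy), then any character (captured); then the literal '3kz', then 3 to 5 of any character except [5g] (lazy), then one or more of a character in [k-o].
`match` is anchored at position 0; if the pattern doesn't fit there, it returns None.
The match spans [0:30] → 'bva3kkznz7mtjdbxTLE03kzouatnol'.
Captured: group 1 = 'bva3kkznz7mtjdbxTLE0'.

bva3kkznz7mtjdbxTLE0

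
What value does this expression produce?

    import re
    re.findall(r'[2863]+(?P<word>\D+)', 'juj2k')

This matches one or more of one of [2863]; then one or more of a non-digit (captured as 'word').
`findall` collects group 1 from the one match (1 total).

['k']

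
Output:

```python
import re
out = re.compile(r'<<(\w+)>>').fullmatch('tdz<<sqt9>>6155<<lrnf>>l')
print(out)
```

`fullmatch` succeeds only if the pattern covers the string from start to end.
Here the pattern can't cover the whole string, so the call returns None.

None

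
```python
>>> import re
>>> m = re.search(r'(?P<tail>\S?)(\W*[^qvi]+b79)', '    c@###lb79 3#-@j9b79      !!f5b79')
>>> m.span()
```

(0, 36)

This matches optionally a non-whitespace character (captured as 'tail'); then zero or more of a non-word character, then one or more of any character except [qvi], then the literal 'b79' (captured).
`search` walks the string left to right and returns the first match it finds.
The match spans [0:36] → '    c@###lb79 3#-@j9b79      !!f5b79'.
Captured: group 1 = '', group 2 = '    c@###lb79 3#-@j9b79      !!f5b79'.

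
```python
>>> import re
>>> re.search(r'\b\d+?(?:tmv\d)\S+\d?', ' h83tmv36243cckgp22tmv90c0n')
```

Here no position works, so the call returns None.

None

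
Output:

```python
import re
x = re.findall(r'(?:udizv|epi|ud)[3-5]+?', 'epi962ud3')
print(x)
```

Matches: at [6:9] → 'ud3'.
`findall` yields the raw match text (1 of them) because the pattern has no groups.

['ud3']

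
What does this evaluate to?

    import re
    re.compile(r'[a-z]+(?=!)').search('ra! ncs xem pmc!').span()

(0, 2)

The lookaround is zero-width — it requires the adjacent text to match without consuming it, so the asserted text isn't part of the match.
`search` walks the string left to right and returns the first match it finds.
The match spans [0:2] → 'ra'.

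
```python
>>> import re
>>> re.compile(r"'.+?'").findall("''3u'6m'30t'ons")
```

Because the quantifier is non-greedy, it stops expanding at the earliest point where the rest of the pattern can succeed.
Scanning left to right: at [0:5] → "''3u'"; at [7:12] → "'30t'".
No capturing groups, so `findall` returns the 2 full match strings.

["''3u'", "'30t'"]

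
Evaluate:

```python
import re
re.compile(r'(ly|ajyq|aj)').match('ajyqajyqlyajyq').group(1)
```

'ajyq'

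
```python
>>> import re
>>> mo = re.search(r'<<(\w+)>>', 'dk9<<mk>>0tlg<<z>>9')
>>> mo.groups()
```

('mk',)

The match spans [3:9] → '<<mk>>'.
Captured: group 1 = 'mk'.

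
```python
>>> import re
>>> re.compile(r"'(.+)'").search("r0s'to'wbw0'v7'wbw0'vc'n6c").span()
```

The match spans [3:23] → "'to'wbw0'v7'wbw0'vc'".

(3, 23)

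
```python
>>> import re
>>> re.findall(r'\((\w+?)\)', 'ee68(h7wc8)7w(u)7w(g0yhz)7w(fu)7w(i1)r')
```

Walking the string: at [4:11] match '(h7wc8)', group 1 = 'h7wc8'; at [13:16] match '(u)', group 1 = 'u'; at [18:25] match '(g0yhz)', group 1 = 'g0yhz'; at [27:31] match '(fu)', group 1 = 'fu'; at [33:37] match '(i1)', group 1 = 'i1'.
Because there's exactly one group, `findall` drops the full match and keeps group 1 from each hit.

['h7wc8', 'u', 'g0yhz', 'fu', 'i1']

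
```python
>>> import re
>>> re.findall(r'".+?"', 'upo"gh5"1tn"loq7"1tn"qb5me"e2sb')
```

['"gh5"', '"loq7"', '"qb5me"']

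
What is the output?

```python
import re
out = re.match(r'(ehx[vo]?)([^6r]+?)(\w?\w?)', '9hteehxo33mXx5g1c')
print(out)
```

None

With `match`, the pattern is implicitly anchored at the beginning.
Here the pattern fails at index 0, so the call returns None.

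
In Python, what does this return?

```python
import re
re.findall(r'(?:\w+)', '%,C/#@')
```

['C']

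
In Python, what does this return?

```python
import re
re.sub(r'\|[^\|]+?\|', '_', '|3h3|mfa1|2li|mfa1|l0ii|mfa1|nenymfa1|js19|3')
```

'_mfa1_mfa1_mfa1_js19|3'

Matches: at [0:5] → '|3h3|'; at [9:14] → '|2li|'; at [18:24] → '|l0ii|'; at [28:38] → '|nenymfa1|'.
`sub` substitutes '_' at each match site.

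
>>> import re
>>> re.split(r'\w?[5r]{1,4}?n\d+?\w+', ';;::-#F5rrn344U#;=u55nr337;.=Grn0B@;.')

[';;::-#', '#;=u55nr337;.=', '@;.']

Pattern: optionally a word character, then 1 to 4 of one of [5r] (lazy), then a literal 'n'; then one or more of a digit (lazy), then one or more of a word character.
Matches to split on: at [6:15] → 'F5rrn344U'; at [29:34] → 'Grn0B'.
`split` removes every match and returns the 3 fragments in between.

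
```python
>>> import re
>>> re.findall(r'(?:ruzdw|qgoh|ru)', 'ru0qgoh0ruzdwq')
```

['ru', 'qgoh', 'ruzdw']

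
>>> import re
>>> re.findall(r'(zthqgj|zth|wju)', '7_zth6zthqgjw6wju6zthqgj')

`|` is ordered: at each position the engine commits to the first alternative that works.
Walking the string: at [2:5] match 'zth', group 1 = 'zth'; at [6:12] match 'zthqgj', group 1 = 'zthqgj'; at [14:17] match 'wju', group 1 = 'wju'; at [18:24] match 'zthqgj', group 1 = 'zthqgj'.
Because there's exactly one group, `findall` drops the full match and keeps group 1 from each hit.

['zth', 'zthqgj', 'wju', 'zthqgj']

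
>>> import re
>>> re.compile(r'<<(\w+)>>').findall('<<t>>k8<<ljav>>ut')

['t', 'ljav']

Walking the string: at [0:5] match '<<t>>', group 1 = 't'; at [7:15] match '<<ljav>>', group 1 = 'ljav'.
Because there's exactly one group, `findall` drops the full match and keeps group 1 from each hit.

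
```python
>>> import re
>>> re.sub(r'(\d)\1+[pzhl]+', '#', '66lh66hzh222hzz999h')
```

'####'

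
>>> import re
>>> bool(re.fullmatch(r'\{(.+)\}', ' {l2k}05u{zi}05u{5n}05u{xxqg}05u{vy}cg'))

`fullmatch` succeeds only if the pattern covers the string from start to end.
Here the pattern can't cover the whole string, so the call returns None, and `bool(None)` is False.

False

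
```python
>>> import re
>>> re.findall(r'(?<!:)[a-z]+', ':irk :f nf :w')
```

`(?!…)`/`(?<!…)` only lets a position through if the neighbouring text does NOT match; no characters are consumed.
Scanning left to right: at [2:4] → 'rk'; at [8:10] → 'nf'.
No capturing groups, so `findall` returns the 2 full match strings.

['rk', 'nf']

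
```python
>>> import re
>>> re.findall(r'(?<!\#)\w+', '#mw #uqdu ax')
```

A negative assertion filters positions out without eating any characters.
Matches: at [2:3] → 'w'; at [6:9] → 'qdu'; at [10:12] → 'ax'.
`findall` yields the raw match text (3 of them) because the pattern has no groups.

['w', 'qdu', 'ax']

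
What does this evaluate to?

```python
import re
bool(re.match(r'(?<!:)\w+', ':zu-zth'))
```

False

A negative assertion filters positions out without eating any characters.
`re.match` won't scan ahead — the pattern has to work from the very first character.
Here the string doesn't start with a match, so the call returns None, and `bool(None)` is False.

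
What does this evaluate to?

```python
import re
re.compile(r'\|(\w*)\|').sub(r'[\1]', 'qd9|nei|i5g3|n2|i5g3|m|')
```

`\1` in the replacement pulls in group 1's text for each match.

'qd9[nei]i5g3[n2]i5g3[m]'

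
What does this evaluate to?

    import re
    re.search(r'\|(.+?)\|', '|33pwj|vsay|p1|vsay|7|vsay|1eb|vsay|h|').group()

A `+?`/`*?`/`{m,n}?` starts at its minimum and grows only as far as needed for what follows to match.
The match spans [0:7] → '|33pwj|'.

'|33pwj|'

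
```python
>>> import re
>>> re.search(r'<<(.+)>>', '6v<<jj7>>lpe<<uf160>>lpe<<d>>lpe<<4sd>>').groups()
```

('jj7>>lpe<<uf160>>lpe<<d>>lpe<<4sd',)

`re.search` tries every starting position until one works.
The match spans [2:39] → '<<jj7>>lpe<<uf160>>lpe<<d>>lpe<<4sd>>'.
Captured: group 1 = 'jj7>>lpe<<uf160>>lpe<<d>>lpe<<4sd'.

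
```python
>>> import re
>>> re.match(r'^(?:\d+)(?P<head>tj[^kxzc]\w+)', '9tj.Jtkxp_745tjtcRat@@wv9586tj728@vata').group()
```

'9tj.Jtkxp_745tjtcRat'

`re.match` only tries the pattern at the start of the string.
The match spans [0:20] → '9tj.Jtkxp_745tjtcRat'.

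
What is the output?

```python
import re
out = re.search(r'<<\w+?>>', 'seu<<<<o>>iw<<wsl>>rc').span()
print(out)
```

`re.search` scans for the first position where the pattern succeeds.
The match spans [5:10] → '<<o>>'.

(5, 10)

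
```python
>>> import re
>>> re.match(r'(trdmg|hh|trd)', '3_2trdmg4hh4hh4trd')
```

None

`re.match` won't scan ahead — the pattern has to work from the very first character.
Here the pattern fails at index 0, so the call returns None.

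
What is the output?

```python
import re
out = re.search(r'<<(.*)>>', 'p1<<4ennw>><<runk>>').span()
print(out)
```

The match spans [2:19] → '<<4ennw>><<runk>>'.

(2, 19)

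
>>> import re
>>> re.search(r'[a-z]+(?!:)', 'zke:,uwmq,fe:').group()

'zk'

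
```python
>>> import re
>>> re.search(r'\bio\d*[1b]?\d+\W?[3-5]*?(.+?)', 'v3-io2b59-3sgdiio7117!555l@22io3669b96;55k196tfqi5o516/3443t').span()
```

(3, 11)

Lazy quantifiers expand one character at a time until the remainder of the pattern can match.
The match spans [3:11] → 'io2b59-3'.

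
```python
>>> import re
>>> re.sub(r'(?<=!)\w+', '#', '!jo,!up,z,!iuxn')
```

The `(?=…)`/`(?<=…)` assertion just peeks at neighbouring text; it doesn't advance the match position.
Matches: at [1:3] → 'jo'; at [5:7] → 'up'; at [11:15] → 'iuxn'.
Every occurrence is swapped for '#'.

'!#,!#,z,!#'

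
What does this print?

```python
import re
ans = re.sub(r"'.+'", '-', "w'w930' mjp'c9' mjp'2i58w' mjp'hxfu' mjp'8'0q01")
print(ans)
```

w-0q01

Matches: at [1:43] → "'w930' mjp'c9' mjp'2i58w' mjp'hxfu' mjp'8'".
Each match is replaced by '-'.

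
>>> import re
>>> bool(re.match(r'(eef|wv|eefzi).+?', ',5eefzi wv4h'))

False

`match` is anchored at position 0; if the pattern doesn't fit there, it returns None.
Here the string doesn't start with a match, so the call returns None, and `bool(None)` is False.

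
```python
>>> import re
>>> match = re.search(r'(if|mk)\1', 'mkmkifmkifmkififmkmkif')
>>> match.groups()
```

('mk',)

The match spans [0:4] → 'mkmk'.
Captured: group 1 = 'mk'.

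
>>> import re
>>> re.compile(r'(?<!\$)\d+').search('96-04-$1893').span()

(0, 2)

`(?!…)`/`(?<!…)` only lets a position through if the neighbouring text does NOT match; no characters are consumed.
The match spans [0:2] → '96'.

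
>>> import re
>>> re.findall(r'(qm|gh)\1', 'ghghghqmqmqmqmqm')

['gh', 'qm', 'qm']

A backreference is literal: `\1` must see the identical characters the first group matched.
Because there's exactly one group, `findall` drops the full match and keeps group 1 from each hit.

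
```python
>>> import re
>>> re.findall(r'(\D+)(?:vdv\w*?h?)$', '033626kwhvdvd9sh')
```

['kwh']

One capturing group, so `findall` returns just the captured substring from the one match — 1 in all.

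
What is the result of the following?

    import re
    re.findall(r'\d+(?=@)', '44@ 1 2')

The lookaround is zero-width — it requires the adjacent text to match without consuming it, so the asserted text isn't part of the match.
Scanning left to right: at [0:2] → '44'.
No capturing groups, so `findall` returns the 1 full match string.

['44']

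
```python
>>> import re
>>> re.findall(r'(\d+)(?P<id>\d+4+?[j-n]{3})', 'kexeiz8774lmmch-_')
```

This matches one or more of a digit (captured); then one or more of a digit, then one or more of a literal '4' (lazy), then exactly 3 of a character in [j-n] (captured as 'id').
Scanning left to right: at [6:13] match '8774lmm', groups = ('87', '74lmm').
Multiple groups make `findall` return tuples — one 2-tuple for the one match.

[('87', '74lmm')]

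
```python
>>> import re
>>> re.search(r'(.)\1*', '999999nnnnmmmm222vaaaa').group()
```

'999999'

`\1` is not a pattern — it's the concrete string captured by group 1, re-applied verbatim.
The match spans [0:6] → '999999'.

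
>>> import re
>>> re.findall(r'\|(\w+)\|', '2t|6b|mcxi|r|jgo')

['6b', 'r']

Because there's exactly one group, `findall` drops the full match and keeps group 1 from each hit.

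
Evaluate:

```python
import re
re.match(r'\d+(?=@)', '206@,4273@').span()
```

Because the assertion is zero-width, the text it checks is not consumed and won't appear in the result.
`re.match` won't scan ahead — the pattern has to work from the very first character.
The match spans [0:3] → '206'.

(0, 3)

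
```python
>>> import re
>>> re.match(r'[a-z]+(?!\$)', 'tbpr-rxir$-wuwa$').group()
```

`match` is anchored at position 0; if the pattern doesn't fit there, it returns None.
The match spans [0:4] → 'tbpr'.

'tbpr'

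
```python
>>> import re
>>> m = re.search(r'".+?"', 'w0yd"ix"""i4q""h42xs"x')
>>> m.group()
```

'"ix"'

With the lazy modifier that quantifier settles for the fewest repetitions that let the rest of the pattern succeed (the atoms after it are unaffected and can still be greedy).
`re.search` tries every starting position until one works.
The match spans [4:8] → '"ix"'.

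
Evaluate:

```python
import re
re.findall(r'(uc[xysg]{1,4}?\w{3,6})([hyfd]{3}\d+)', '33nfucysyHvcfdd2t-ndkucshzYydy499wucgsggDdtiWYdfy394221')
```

2 groups means each result is a tuple of 2 captured strings — 3 here.

[('ucysyHvc', 'fdd2'), ('ucshzY', 'ydy499'), ('ucgsggDdtiWY', 'dfy394221')]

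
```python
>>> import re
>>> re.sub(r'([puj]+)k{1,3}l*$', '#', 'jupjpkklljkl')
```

'jupjpkkll#'

The pattern matches one or more of one of [puj] (captured); then 1 to 3 of the literal 'k', then zero or more of the literal 'l'; then anchored at the end.
Each match is replaced by '#'.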